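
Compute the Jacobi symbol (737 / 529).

1

Reduce the numerator: 737 ≡ 208 (mod 529), so (737 / 529) = (208 / 529).
Factor out 2: 208 = 2^4·13. Since 529 ≡ 1 (mod 8), (2 / 529) = +1, and (2 / 529)^4 = +1. Now have (13 / 529).
13 ≡ 1 (mod 4), so quadratic reciprocity gives (13 / 529) = (529 / 13). Reduce: 529 ≡ 9 (mod 13). Now have (9 / 13).
9 ≡ 1 (mod 4), so quadratic reciprocity gives (9 / 13) = (13 / 9). Reduce: 13 ≡ 4 (mod 9). Now have (4 / 9).
Factor out 2: 4 = 2^2. Since 9 ≡ 1 (mod 8), (2 / 9) = +1, and (2 / 9)^2 = +1. Now have (1 / 9).
(1 / 9) = 1. Collecting the sign factors: 1.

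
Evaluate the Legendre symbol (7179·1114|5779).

1

By multiplicativity, (7179·1114|5779) = (7179|5779)·(1114|5779).
First factor (7179|5779):
Reduce the numerator: 7179 ≡ 1400 (mod 5779), so (7179|5779) = (1400|5779).
Factor out 2: 1400 = 2^3·175. Since 5779 ≡ 3 (mod 8), (2|5779) = -1, and (2|5779)^3 = -1. Now have -(175|5779).
Both 175 ≡ 3 and 5779 ≡ 3 (mod 4), so reciprocity gives (175|5779) = -(5779|175). Reduce: 5779 ≡ 4 (mod 175). Now have (4|175).
Factor out 2: 4 = 2^2. Since 175 ≡ 7 (mod 8), (2|175) = +1, and (2|175)^2 = +1. Now have (1|175).
(1|175) = 1. Collecting the sign factors: 1.
Second factor (1114|5779):
Factor out 2: 1114 = 2·557. Since 5779 ≡ 3 (mod 8), (2|5779) = -1. Now have -(557|5779).
557 ≡ 1 (mod 4), so quadratic reciprocity gives (557|5779) = (5779|557). Reduce: 5779 ≡ 209 (mod 557). Now have -(209|557).
209 ≡ 1 (mod 4), so quadratic reciprocity gives (209|557) = (557|209). Reduce: 557 ≡ 139 (mod 209). Now have -(139|209).
209 ≡ 1 (mod 4), so quadratic reciprocity gives (139|209) = (209|139). Reduce: 209 ≡ 70 (mod 139). Now have -(70|139).
Factor out 2: 70 = 2·35. Since 139 ≡ 3 (mod 8), (2|139) = -1. Now have (35|139).
Both 35 ≡ 3 and 139 ≡ 3 (mod 4), so reciprocity gives (35|139) = -(139|35). Reduce: 139 ≡ 34 (mod 35). Now have -(34|35).
Factor out 2: 34 = 2·17. Since 35 ≡ 3 (mod 8), (2|35) = -1. Now have (17|35).
17 ≡ 1 (mod 4), so quadratic reciprocity gives (17|35) = (35|17). Reduce: 35 ≡ 1 (mod 17). Now have (1|17).
(1|17) = 1. Collecting the sign factors: 1.
Product: (1)·(1) = 1.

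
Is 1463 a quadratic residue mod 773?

yes

Reduce the numerator: 1463 ≡ 690 (mod 773), so (1463|773) = (690|773).
Factor out 2: 690 = 2·345. Since 773 ≡ 5 (mod 8), (2|773) = -1. Now have -(345|773).
345 ≡ 1 (mod 4), so quadratic reciprocity gives (345|773) = (773|345). Reduce: 773 ≡ 83 (mod 345). Now have -(83|345).
345 ≡ 1 (mod 4), so quadratic reciprocity gives (83|345) = (345|83). Reduce: 345 ≡ 13 (mod 83). Now have -(13|83).
13 ≡ 1 (mod 4), so quadratic reciprocity gives (13|83) = (83|13). Reduce: 83 ≡ 5 (mod 13). Now have -(5|13).
5 ≡ 1 (mod 4), so quadratic reciprocity gives (5|13) = (13|5). Reduce: 13 ≡ 3 (mod 5). Now have -(3|5).
5 ≡ 1 (mod 4), so quadratic reciprocity gives (3|5) = (5|3). Reduce: 5 ≡ 2 (mod 3). Now have -(2|3).
Factor out 2: 2 = 2. Since 3 ≡ 3 (mod 8), (2|3) = -1. Now have (1|3).
(1|3) = 1. Collecting the sign factors: 1.
The Legendre symbol is 1, so x^2 ≡ 1463 (mod 773) has solution.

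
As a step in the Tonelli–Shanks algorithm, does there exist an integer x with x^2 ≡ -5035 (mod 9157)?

no

(-5035|9157)
  = (5035|9157)    [9157 ≡ 1 mod 4 ⇒ (-1|9157) = +1]
  = (9157|5035)    [QR: 9157 ≡ 1 mod 4, sign kept]
  = (4122|5035)    [9157 ≡ 4122 mod 5035]
  = -(2061|5035)    [5035 ≡ 3 mod 8 ⇒ (2|5035) = -1]
  = -(5035|2061)    [QR: 2061 ≡ 1 mod 4, sign kept]
  = -(913|2061)    [5035 ≡ 913 mod 2061]
  = -(2061|913)    [QR: 913 ≡ 1 mod 4, sign kept]
  = -(235|913)    [2061 ≡ 235 mod 913]
  = -(913|235)    [QR: 913 ≡ 1 mod 4, sign kept]
  = -(208|235)    [913 ≡ 208 mod 235]
  = -(13|235)    [235 ≡ 3 mod 8 ⇒ (2|235)^4 = +1]
  = -(235|13)    [QR: 13 ≡ 1 mod 4, sign kept]
  = -(1|13)    [235 ≡ 1 mod 13]
  = -1    [(1|13) = 1]
The Legendre symbol is -1, so x^2 ≡ -5035 (mod 9157) has no solution.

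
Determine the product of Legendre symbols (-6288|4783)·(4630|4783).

By multiplicativity, (-6288·4630|4783) = (-6288|4783)·(4630|4783).
First factor (-6288|4783):
(-6288|4783)
  = (3278|4783)    [-6288 ≡ 3278 mod 4783]
  = (1639|4783)    [4783 ≡ 7 mod 8 ⇒ (2|4783) = +1]
  = -(4783|1639)    [QR: both ≡ 3 mod 4, sign flips]
  = -(1505|1639)    [4783 ≡ 1505 mod 1639]
  = -(1639|1505)    [QR: 1505 ≡ 1 mod 4, sign kept]
  = -(134|1505)    [1639 ≡ 134 mod 1505]
  = -(67|1505)    [1505 ≡ 1 mod 8 ⇒ (2|1505) = +1]
  = -(1505|67)    [QR: 1505 ≡ 1 mod 4, sign kept]
  = -(31|67)    [1505 ≡ 31 mod 67]
  = (67|31)    [QR: both ≡ 3 mod 4, sign flips]
  = (5|31)    [67 ≡ 5 mod 31]
  = (31|5)    [QR: 5 ≡ 1 mod 4, sign kept]
  = (1|5)    [31 ≡ 1 mod 5]
  = 1    [(1|5) = 1]
Second factor (4630|4783):
(4630|4783)
  = (2315|4783)    [4783 ≡ 7 mod 8 ⇒ (2|4783) = +1]
  = -(4783|2315)    [QR: both ≡ 3 mod 4, sign flips]
  = -(153|2315)    [4783 ≡ 153 mod 2315]
  = -(2315|153)    [QR: 153 ≡ 1 mod 4, sign kept]
  = -(20|153)    [2315 ≡ 20 mod 153]
  = -(5|153)    [153 ≡ 1 mod 8 ⇒ (2|153)^2 = +1]
  = -(153|5)    [QR: 5 ≡ 1 mod 4, sign kept]
  = -(3|5)    [153 ≡ 3 mod 5]
  = -(5|3)    [QR: 5 ≡ 1 mod 4, sign kept]
  = -(2|3)    [5 ≡ 2 mod 3]
  = (1|3)    [3 ≡ 3 mod 8 ⇒ (2|3) = -1]
  = 1    [(1|3) = 1]
Product: (1)·(1) = 1.

1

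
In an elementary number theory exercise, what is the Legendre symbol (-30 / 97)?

Pull out -1: (-30 / 97) = (-1 / 97)·(30 / 97). Since 97 ≡ 1 (mod 4), (-1 / 97) = +1. Now have (30 / 97).
Factor out 2: 30 = 2·15. Since 97 ≡ 1 (mod 8), (2 / 97) = +1. Now have (15 / 97).
97 ≡ 1 (mod 4), so quadratic reciprocity gives (15 / 97) = (97 / 15). Reduce: 97 ≡ 7 (mod 15). Now have (7 / 15).
Both 7 ≡ 3 and 15 ≡ 3 (mod 4), so reciprocity gives (7 / 15) = -(15 / 7). Reduce: 15 ≡ 1 (mod 7). Now have -(1 / 7).
(1 / 7) = 1. Collecting the sign factors: -1.

-1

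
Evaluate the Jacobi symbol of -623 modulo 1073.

1

(-623/1073)
  = (450/1073)    [-623 ≡ 450 mod 1073]
  = (225/1073)    [1073 ≡ 1 mod 8 ⇒ (2/1073) = +1]
  = (1073/225)    [QR: 225 ≡ 1 mod 4, sign kept]
  = (173/225)    [1073 ≡ 173 mod 225]
  = (225/173)    [QR: 173 ≡ 1 mod 4, sign kept]
  = (52/173)    [225 ≡ 52 mod 173]
  = (13/173)    [173 ≡ 5 mod 8 ⇒ (2/173)^2 = +1]
  = (173/13)    [QR: 13 ≡ 1 mod 4, sign kept]
  = (4/13)    [173 ≡ 4 mod 13]
  = (1/13)    [13 ≡ 5 mod 8 ⇒ (2/13)^2 = +1]
  = 1    [(1/13) = 1]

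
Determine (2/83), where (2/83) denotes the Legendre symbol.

Factor out 2: 2 = 2. Since 83 ≡ 3 (mod 8), (2/83) = -1. Now have -(1/83).
(1/83) = 1. Collecting the sign factors: -1.

-1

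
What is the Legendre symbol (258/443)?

Factor out 2: 258 = 2·129. Since 443 ≡ 3 (mod 8), (2/443) = -1. Now have -(129/443).
129 ≡ 1 (mod 4), so quadratic reciprocity gives (129/443) = (443/129). Reduce: 443 ≡ 56 (mod 129). Now have -(56/129).
Factor out 2: 56 = 2^3·7. Since 129 ≡ 1 (mod 8), (2/129) = +1, and (2/129)^3 = +1. Now have -(7/129).
129 ≡ 1 (mod 4), so quadratic reciprocity gives (7/129) = (129/7). Reduce: 129 ≡ 3 (mod 7). Now have -(3/7).
Both 3 ≡ 3 and 7 ≡ 3 (mod 4), so reciprocity gives (3/7) = -(7/3). Reduce: 7 ≡ 1 (mod 3). Now have (1/3).
(1/3) = 1. Collecting the sign factors: 1.

1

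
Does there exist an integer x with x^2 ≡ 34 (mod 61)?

(34/61)
  = -(17/61)    [61 ≡ 5 mod 8 ⇒ (2/61) = -1]
  = -(61/17)    [QR: 17 ≡ 1 mod 4, sign kept]
  = -(10/17)    [61 ≡ 10 mod 17]
  = -(5/17)    [17 ≡ 1 mod 8 ⇒ (2/17) = +1]
  = -(17/5)    [QR: 5 ≡ 1 mod 4, sign kept]
  = -(2/5)    [17 ≡ 2 mod 5]
  = (1/5)    [5 ≡ 5 mod 8 ⇒ (2/5) = -1]
  = 1    [(1/5) = 1]
The Legendre symbol is 1, so x^2 ≡ 34 (mod 61) has solution.

yes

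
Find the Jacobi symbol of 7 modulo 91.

Both 7 ≡ 3 and 91 ≡ 3 (mod 4), so reciprocity gives (7/91) = -(91/7). Reduce: 91 ≡ 0 (mod 7). Now have -(0/7).
The numerator is now 0 with denominator 7 > 1: the symbol is 0.

0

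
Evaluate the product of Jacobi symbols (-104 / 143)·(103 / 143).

0

By multiplicativity, (-104·103 / 143) = (-104 / 143)·(103 / 143).
First factor (-104 / 143):
(-104 / 143)
  = -(104 / 143)    [143 ≡ 3 mod 4 ⇒ (-1 / 143) = -1]
  = -(13 / 143)    [143 ≡ 7 mod 8 ⇒ (2 / 143)^3 = +1]
  = -(143 / 13)    [QR: 13 ≡ 1 mod 4, sign kept]
  = -(0 / 13)    [143 ≡ 0 mod 13]
  = 0    [numerator 0, gcd > 1]
Second factor (103 / 143):
(103 / 143)
  = -(143 / 103)    [QR: both ≡ 3 mod 4, sign flips]
  = -(40 / 103)    [143 ≡ 40 mod 103]
  = -(5 / 103)    [103 ≡ 7 mod 8 ⇒ (2 / 103)^3 = +1]
  = -(103 / 5)    [QR: 5 ≡ 1 mod 4, sign kept]
  = -(3 / 5)    [103 ≡ 3 mod 5]
  = -(5 / 3)    [QR: 5 ≡ 1 mod 4, sign kept]
  = -(2 / 3)    [5 ≡ 2 mod 3]
  = (1 / 3)    [3 ≡ 3 mod 8 ⇒ (2 / 3) = -1]
  = 1    [(1 / 3) = 1]
Product: (0)·(1) = 0.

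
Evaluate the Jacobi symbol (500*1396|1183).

1

By multiplicativity, (500·1396|1183) = (500|1183)·(1396|1183).
First factor (500|1183):
(500|1183)
  = (125|1183)    [1183 ≡ 7 mod 8 ⇒ (2|1183)^2 = +1]
  = (1183|125)    [QR: 125 ≡ 1 mod 4, sign kept]
  = (58|125)    [1183 ≡ 58 mod 125]
  = -(29|125)    [125 ≡ 5 mod 8 ⇒ (2|125) = -1]
  = -(125|29)    [QR: 29 ≡ 1 mod 4, sign kept]
  = -(9|29)    [125 ≡ 9 mod 29]
  = -(29|9)    [QR: 9 ≡ 1 mod 4, sign kept]
  = -(2|9)    [29 ≡ 2 mod 9]
  = -(1|9)    [9 ≡ 1 mod 8 ⇒ (2|9) = +1]
  = -1    [(1|9) = 1]
Second factor (1396|1183):
(1396|1183)
  = (213|1183)    [1396 ≡ 213 mod 1183]
  = (1183|213)    [QR: 213 ≡ 1 mod 4, sign kept]
  = (118|213)    [1183 ≡ 118 mod 213]
  = -(59|213)    [213 ≡ 5 mod 8 ⇒ (2|213) = -1]
  = -(213|59)    [QR: 213 ≡ 1 mod 4, sign kept]
  = -(36|59)    [213 ≡ 36 mod 59]
  = -(9|59)    [59 ≡ 3 mod 8 ⇒ (2|59)^2 = +1]
  = -(59|9)    [QR: 9 ≡ 1 mod 4, sign kept]
  = -(5|9)    [59 ≡ 5 mod 9]
  = -(9|5)    [QR: 5 ≡ 1 mod 4, sign kept]
  = -(4|5)    [9 ≡ 4 mod 5]
  = -(1|5)    [5 ≡ 5 mod 8 ⇒ (2|5)^2 = +1]
  = -1    [(1|5) = 1]
Product: (-1)·(-1) = 1.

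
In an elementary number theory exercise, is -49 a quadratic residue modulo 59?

no

(-49/59)
  = (10/59)    [-49 ≡ 10 mod 59]
  = -(5/59)    [59 ≡ 3 mod 8 ⇒ (2/59) = -1]
  = -(59/5)    [QR: 5 ≡ 1 mod 4, sign kept]
  = -(4/5)    [59 ≡ 4 mod 5]
  = -(1/5)    [5 ≡ 5 mod 8 ⇒ (2/5)^2 = +1]
  = -1    [(1/5) = 1]
The Legendre symbol is -1, so x^2 ≡ -49 (mod 59) has no solution.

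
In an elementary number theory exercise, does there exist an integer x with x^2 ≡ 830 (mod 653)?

(830|653)
  = (177|653)    [830 ≡ 177 mod 653]
  = (653|177)    [QR: 177 ≡ 1 mod 4, sign kept]
  = (122|177)    [653 ≡ 122 mod 177]
  = (61|177)    [177 ≡ 1 mod 8 ⇒ (2|177) = +1]
  = (177|61)    [QR: 61 ≡ 1 mod 4, sign kept]
  = (55|61)    [177 ≡ 55 mod 61]
  = (61|55)    [QR: 61 ≡ 1 mod 4, sign kept]
  = (6|55)    [61 ≡ 6 mod 55]
  = (3|55)    [55 ≡ 7 mod 8 ⇒ (2|55) = +1]
  = -(55|3)    [QR: both ≡ 3 mod 4, sign flips]
  = -(1|3)    [55 ≡ 1 mod 3]
  = -1    [(1|3) = 1]
(830|653) = -1, and 653 is prime, so 830 is not a quadratic residue mod 653.

no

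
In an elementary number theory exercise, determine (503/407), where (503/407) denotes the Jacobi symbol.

1

Reduce the numerator: 503 ≡ 96 (mod 407), so (503/407) = (96/407).
Factor out 2: 96 = 2^5·3. Since 407 ≡ 7 (mod 8), (2/407) = +1, and (2/407)^5 = +1. Now have (3/407).
Both 3 ≡ 3 and 407 ≡ 3 (mod 4), so reciprocity gives (3/407) = -(407/3). Reduce: 407 ≡ 2 (mod 3). Now have -(2/3).
Factor out 2: 2 = 2. Since 3 ≡ 3 (mod 8), (2/3) = -1. Now have (1/3).
(1/3) = 1. Collecting the sign factors: 1.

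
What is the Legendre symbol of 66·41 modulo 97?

By multiplicativity, (66·41|97) = (66|97)·(41|97).
First factor (66|97):
(66|97)
  = (33|97)    [97 ≡ 1 mod 8 ⇒ (2|97) = +1]
  = (97|33)    [QR: 33 ≡ 1 mod 4, sign kept]
  = (31|33)    [97 ≡ 31 mod 33]
  = (33|31)    [QR: 33 ≡ 1 mod 4, sign kept]
  = (2|31)    [33 ≡ 2 mod 31]
  = (1|31)    [31 ≡ 7 mod 8 ⇒ (2|31) = +1]
  = 1    [(1|31) = 1]
Second factor (41|97):
(41|97)
  = (97|41)    [QR: 41 ≡ 1 mod 4, sign kept]
  = (15|41)    [97 ≡ 15 mod 41]
  = (41|15)    [QR: 41 ≡ 1 mod 4, sign kept]
  = (11|15)    [41 ≡ 11 mod 15]
  = -(15|11)    [QR: both ≡ 3 mod 4, sign flips]
  = -(4|11)    [15 ≡ 4 mod 11]
  = -(1|11)    [11 ≡ 3 mod 8 ⇒ (2|11)^2 = +1]
  = -1    [(1|11) = 1]
Product: (1)·(-1) = -1.

-1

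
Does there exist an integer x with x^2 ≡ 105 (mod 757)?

(105|757)
  = (757|105)    [QR: 105 ≡ 1 mod 4, sign kept]
  = (22|105)    [757 ≡ 22 mod 105]
  = (11|105)    [105 ≡ 1 mod 8 ⇒ (2|105) = +1]
  = (105|11)    [QR: 105 ≡ 1 mod 4, sign kept]
  = (6|11)    [105 ≡ 6 mod 11]
  = -(3|11)    [11 ≡ 3 mod 8 ⇒ (2|11) = -1]
  = (11|3)    [QR: both ≡ 3 mod 4, sign flips]
  = (2|3)    [11 ≡ 2 mod 3]
  = -(1|3)    [3 ≡ 3 mod 8 ⇒ (2|3) = -1]
  = -1    [(1|3) = 1]
(105|757) = -1, and 757 is prime, so 105 is not a quadratic residue mod 757.

no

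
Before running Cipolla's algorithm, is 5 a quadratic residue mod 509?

(5/509)
  = (509/5)    [QR: 5 ≡ 1 mod 4, sign kept]
  = (4/5)    [509 ≡ 4 mod 5]
  = (1/5)    [5 ≡ 5 mod 8 ⇒ (2/5)^2 = +1]
  = 1    [(1/5) = 1]
(5/509) = 1, and 509 is prime, so 5 is a quadratic residue mod 509.

yes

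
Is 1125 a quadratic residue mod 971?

Reduce the numerator: 1125 ≡ 154 (mod 971), so (1125/971) = (154/971).
Factor out 2: 154 = 2·77. Since 971 ≡ 3 (mod 8), (2/971) = -1. Now have -(77/971).
77 ≡ 1 (mod 4), so quadratic reciprocity gives (77/971) = (971/77). Reduce: 971 ≡ 47 (mod 77). Now have -(47/77).
77 ≡ 1 (mod 4), so quadratic reciprocity gives (47/77) = (77/47). Reduce: 77 ≡ 30 (mod 47). Now have -(30/47).
Factor out 2: 30 = 2·15. Since 47 ≡ 7 (mod 8), (2/47) = +1. Now have -(15/47).
Both 15 ≡ 3 and 47 ≡ 3 (mod 4), so reciprocity gives (15/47) = -(47/15). Reduce: 47 ≡ 2 (mod 15). Now have (2/15).
Factor out 2: 2 = 2. Since 15 ≡ 7 (mod 8), (2/15) = +1. Now have (1/15).
(1/15) = 1. Collecting the sign factors: 1.
The Legendre symbol is 1, so x^2 ≡ 1125 (mod 971) has solution.

yes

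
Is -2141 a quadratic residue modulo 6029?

no

(-2141/6029)
  = (2141/6029)    [6029 ≡ 1 mod 4 ⇒ (-1/6029) = +1]
  = (6029/2141)    [QR: 2141 ≡ 1 mod 4, sign kept]
  = (1747/2141)    [6029 ≡ 1747 mod 2141]
  = (2141/1747)    [QR: 2141 ≡ 1 mod 4, sign kept]
  = (394/1747)    [2141 ≡ 394 mod 1747]
  = -(197/1747)    [1747 ≡ 3 mod 8 ⇒ (2/1747) = -1]
  = -(1747/197)    [QR: 197 ≡ 1 mod 4, sign kept]
  = -(171/197)    [1747 ≡ 171 mod 197]
  = -(197/171)    [QR: 197 ≡ 1 mod 4, sign kept]
  = -(26/171)    [197 ≡ 26 mod 171]
  = (13/171)    [171 ≡ 3 mod 8 ⇒ (2/171) = -1]
  = (171/13)    [QR: 13 ≡ 1 mod 4, sign kept]
  = (2/13)    [171 ≡ 2 mod 13]
  = -(1/13)    [13 ≡ 5 mod 8 ⇒ (2/13) = -1]
  = -1    [(1/13) = 1]
The Legendre symbol is -1, so x^2 ≡ -2141 (mod 6029) has no solution.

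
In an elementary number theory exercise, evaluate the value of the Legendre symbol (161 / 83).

1

Reduce the numerator: 161 ≡ 78 (mod 83), so (161 / 83) = (78 / 83).
Factor out 2: 78 = 2·39. Since 83 ≡ 3 (mod 8), (2 / 83) = -1. Now have -(39 / 83).
Both 39 ≡ 3 and 83 ≡ 3 (mod 4), so reciprocity gives (39 / 83) = -(83 / 39). Reduce: 83 ≡ 5 (mod 39). Now have (5 / 39).
5 ≡ 1 (mod 4), so quadratic reciprocity gives (5 / 39) = (39 / 5). Reduce: 39 ≡ 4 (mod 5). Now have (4 / 5).
Factor out 2: 4 = 2^2. Since 5 ≡ 5 (mod 8), (2 / 5) = -1, and (2 / 5)^2 = +1. Now have (1 / 5).
(1 / 5) = 1. Collecting the sign factors: 1.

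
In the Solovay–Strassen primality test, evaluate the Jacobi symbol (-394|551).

(-394|551)
  = (157|551)    [-394 ≡ 157 mod 551]
  = (551|157)    [QR: 157 ≡ 1 mod 4, sign kept]
  = (80|157)    [551 ≡ 80 mod 157]
  = (5|157)    [157 ≡ 5 mod 8 ⇒ (2|157)^4 = +1]
  = (157|5)    [QR: 5 ≡ 1 mod 4, sign kept]
  = (2|5)    [157 ≡ 2 mod 5]
  = -(1|5)    [5 ≡ 5 mod 8 ⇒ (2|5) = -1]
  = -1    [(1|5) = 1]

-1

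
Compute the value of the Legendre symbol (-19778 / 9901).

-1

(-19778 / 9901)
  = (19778 / 9901)    [9901 ≡ 1 mod 4 ⇒ (-1 / 9901) = +1]
  = (9877 / 9901)    [19778 ≡ 9877 mod 9901]
  = (9901 / 9877)    [QR: 9877 ≡ 1 mod 4, sign kept]
  = (24 / 9877)    [9901 ≡ 24 mod 9877]
  = -(3 / 9877)    [9877 ≡ 5 mod 8 ⇒ (2 / 9877)^3 = -1]
  = -(9877 / 3)    [QR: 9877 ≡ 1 mod 4, sign kept]
  = -(1 / 3)    [9877 ≡ 1 mod 3]
  = -1    [(1 / 3) = 1]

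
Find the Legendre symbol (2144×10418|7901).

By multiplicativity, (2144·10418|7901) = (2144|7901)·(10418|7901).
First factor (2144|7901):
(2144|7901)
  = -(67|7901)    [7901 ≡ 5 mod 8 ⇒ (2|7901)^5 = -1]
  = -(7901|67)    [QR: 7901 ≡ 1 mod 4, sign kept]
  = -(62|67)    [7901 ≡ 62 mod 67]
  = (31|67)    [67 ≡ 3 mod 8 ⇒ (2|67) = -1]
  = -(67|31)    [QR: both ≡ 3 mod 4, sign flips]
  = -(5|31)    [67 ≡ 5 mod 31]
  = -(31|5)    [QR: 5 ≡ 1 mod 4, sign kept]
  = -(1|5)    [31 ≡ 1 mod 5]
  = -1    [(1|5) = 1]
Second factor (10418|7901):
(10418|7901)
  = (2517|7901)    [10418 ≡ 2517 mod 7901]
  = (7901|2517)    [QR: 2517 ≡ 1 mod 4, sign kept]
  = (350|2517)    [7901 ≡ 350 mod 2517]
  = -(175|2517)    [2517 ≡ 5 mod 8 ⇒ (2|2517) = -1]
  = -(2517|175)    [QR: 2517 ≡ 1 mod 4, sign kept]
  = -(67|175)    [2517 ≡ 67 mod 175]
  = (175|67)    [QR: both ≡ 3 mod 4, sign flips]
  = (41|67)    [175 ≡ 41 mod 67]
  = (67|41)    [QR: 41 ≡ 1 mod 4, sign kept]
  = (26|41)    [67 ≡ 26 mod 41]
  = (13|41)    [41 ≡ 1 mod 8 ⇒ (2|41) = +1]
  = (41|13)    [QR: 13 ≡ 1 mod 4, sign kept]
  = (2|13)    [41 ≡ 2 mod 13]
  = -(1|13)    [13 ≡ 5 mod 8 ⇒ (2|13) = -1]
  = -1    [(1|13) = 1]
Product: (-1)·(-1) = 1.

1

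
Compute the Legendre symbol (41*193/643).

By multiplicativity, (41·193/643) = (41/643)·(193/643).
First factor (41/643):
41 ≡ 1 (mod 4), so quadratic reciprocity gives (41/643) = (643/41). Reduce: 643 ≡ 28 (mod 41). Now have (28/41).
Factor out 2: 28 = 2^2·7. Since 41 ≡ 1 (mod 8), (2/41) = +1, and (2/41)^2 = +1. Now have (7/41).
41 ≡ 1 (mod 4), so quadratic reciprocity gives (7/41) = (41/7). Reduce: 41 ≡ 6 (mod 7). Now have (6/7).
Factor out 2: 6 = 2·3. Since 7 ≡ 7 (mod 8), (2/7) = +1. Now have (3/7).
Both 3 ≡ 3 and 7 ≡ 3 (mod 4), so reciprocity gives (3/7) = -(7/3). Reduce: 7 ≡ 1 (mod 3). Now have -(1/3).
(1/3) = 1. Collecting the sign factors: -1.
Second factor (193/643):
193 ≡ 1 (mod 4), so quadratic reciprocity gives (193/643) = (643/193). Reduce: 643 ≡ 64 (mod 193). Now have (64/193).
Factor out 2: 64 = 2^6. Since 193 ≡ 1 (mod 8), (2/193) = +1, and (2/193)^6 = +1. Now have (1/193).
(1/193) = 1. Collecting the sign factors: 1.
Product: (-1)·(1) = -1.

-1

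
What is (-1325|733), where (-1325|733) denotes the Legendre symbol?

1

(-1325|733)
  = (141|733)    [-1325 ≡ 141 mod 733]
  = (733|141)    [QR: 141 ≡ 1 mod 4, sign kept]
  = (28|141)    [733 ≡ 28 mod 141]
  = (7|141)    [141 ≡ 5 mod 8 ⇒ (2|141)^2 = +1]
  = (141|7)    [QR: 141 ≡ 1 mod 4, sign kept]
  = (1|7)    [141 ≡ 1 mod 7]
  = 1    [(1|7) = 1]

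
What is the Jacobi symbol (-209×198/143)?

By multiplicativity, (-209·198/143) = (-209/143)·(198/143).
First factor (-209/143):
(-209/143)
  = (77/143)    [-209 ≡ 77 mod 143]
  = (143/77)    [QR: 77 ≡ 1 mod 4, sign kept]
  = (66/77)    [143 ≡ 66 mod 77]
  = -(33/77)    [77 ≡ 5 mod 8 ⇒ (2/77) = -1]
  = -(77/33)    [QR: 33 ≡ 1 mod 4, sign kept]
  = -(11/33)    [77 ≡ 11 mod 33]
  = -(33/11)    [QR: 33 ≡ 1 mod 4, sign kept]
  = -(0/11)    [33 ≡ 0 mod 11]
  = 0    [numerator 0, gcd > 1]
Second factor (198/143):
(198/143)
  = (55/143)    [198 ≡ 55 mod 143]
  = -(143/55)    [QR: both ≡ 3 mod 4, sign flips]
  = -(33/55)    [143 ≡ 33 mod 55]
  = -(55/33)    [QR: 33 ≡ 1 mod 4, sign kept]
  = -(22/33)    [55 ≡ 22 mod 33]
  = -(11/33)    [33 ≡ 1 mod 8 ⇒ (2/33) = +1]
  = -(33/11)    [QR: 33 ≡ 1 mod 4, sign kept]
  = -(0/11)    [33 ≡ 0 mod 11]
  = 0    [numerator 0, gcd > 1]
Product: (0)·(0) = 0.

0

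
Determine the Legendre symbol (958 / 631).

1

Reduce the numerator: 958 ≡ 327 (mod 631), so (958 / 631) = (327 / 631).
Both 327 ≡ 3 and 631 ≡ 3 (mod 4), so reciprocity gives (327 / 631) = -(631 / 327). Reduce: 631 ≡ 304 (mod 327). Now have -(304 / 327).
Factor out 2: 304 = 2^4·19. Since 327 ≡ 7 (mod 8), (2 / 327) = +1, and (2 / 327)^4 = +1. Now have -(19 / 327).
Both 19 ≡ 3 and 327 ≡ 3 (mod 4), so reciprocity gives (19 / 327) = -(327 / 19). Reduce: 327 ≡ 4 (mod 19). Now have (4 / 19).
Factor out 2: 4 = 2^2. Since 19 ≡ 3 (mod 8), (2 / 19) = -1, and (2 / 19)^2 = +1. Now have (1 / 19).
(1 / 19) = 1. Collecting the sign factors: 1.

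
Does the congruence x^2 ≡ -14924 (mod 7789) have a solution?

yes

Reduce the numerator: -14924 ≡ 654 (mod 7789), so (-14924/7789) = (654/7789).
Factor out 2: 654 = 2·327. Since 7789 ≡ 5 (mod 8), (2/7789) = -1. Now have -(327/7789).
7789 ≡ 1 (mod 4), so quadratic reciprocity gives (327/7789) = (7789/327). Reduce: 7789 ≡ 268 (mod 327). Now have -(268/327).
Factor out 2: 268 = 2^2·67. Since 327 ≡ 7 (mod 8), (2/327) = +1, and (2/327)^2 = +1. Now have -(67/327).
Both 67 ≡ 3 and 327 ≡ 3 (mod 4), so reciprocity gives (67/327) = -(327/67). Reduce: 327 ≡ 59 (mod 67). Now have (59/67).
Both 59 ≡ 3 and 67 ≡ 3 (mod 4), so reciprocity gives (59/67) = -(67/59). Reduce: 67 ≡ 8 (mod 59). Now have -(8/59).
Factor out 2: 8 = 2^3. Since 59 ≡ 3 (mod 8), (2/59) = -1, and (2/59)^3 = -1. Now have (1/59).
(1/59) = 1. Collecting the sign factors: 1.
The Legendre symbol is 1, so x^2 ≡ -14924 (mod 7789) has solution.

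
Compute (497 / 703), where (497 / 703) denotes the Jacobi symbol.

-1

497 ≡ 1 (mod 4), so quadratic reciprocity gives (497 / 703) = (703 / 497). Reduce: 703 ≡ 206 (mod 497). Now have (206 / 497).
Factor out 2: 206 = 2·103. Since 497 ≡ 1 (mod 8), (2 / 497) = +1. Now have (103 / 497).
497 ≡ 1 (mod 4), so quadratic reciprocity gives (103 / 497) = (497 / 103). Reduce: 497 ≡ 85 (mod 103). Now have (85 / 103).
85 ≡ 1 (mod 4), so quadratic reciprocity gives (85 / 103) = (103 / 85). Reduce: 103 ≡ 18 (mod 85). Now have (18 / 85).
Factor out 2: 18 = 2·9. Since 85 ≡ 5 (mod 8), (2 / 85) = -1. Now have -(9 / 85).
9 ≡ 1 (mod 4), so quadratic reciprocity gives (9 / 85) = (85 / 9). Reduce: 85 ≡ 4 (mod 9). Now have -(4 / 9).
Factor out 2: 4 = 2^2. Since 9 ≡ 1 (mod 8), (2 / 9) = +1, and (2 / 9)^2 = +1. Now have -(1 / 9).
(1 / 9) = 1. Collecting the sign factors: -1.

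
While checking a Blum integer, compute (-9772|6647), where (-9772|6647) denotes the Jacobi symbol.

1

Pull out -1: (-9772|6647) = (-1|6647)·(9772|6647). Since 6647 ≡ 3 (mod 4), (-1|6647) = -1. Now have -(9772|6647).
Reduce the numerator: 9772 ≡ 3125 (mod 6647), so (9772|6647) = (3125|6647).
3125 ≡ 1 (mod 4), so quadratic reciprocity gives (3125|6647) = (6647|3125). Reduce: 6647 ≡ 397 (mod 3125). Now have -(397|3125).
397 ≡ 1 (mod 4), so quadratic reciprocity gives (397|3125) = (3125|397). Reduce: 3125 ≡ 346 (mod 397). Now have -(346|397).
Factor out 2: 346 = 2·173. Since 397 ≡ 5 (mod 8), (2|397) = -1. Now have (173|397).
173 ≡ 1 (mod 4), so quadratic reciprocity gives (173|397) = (397|173). Reduce: 397 ≡ 51 (mod 173). Now have (51|173).
173 ≡ 1 (mod 4), so quadratic reciprocity gives (51|173) = (173|51). Reduce: 173 ≡ 20 (mod 51). Now have (20|51).
Factor out 2: 20 = 2^2·5. Since 51 ≡ 3 (mod 8), (2|51) = -1, and (2|51)^2 = +1. Now have (5|51).
5 ≡ 1 (mod 4), so quadratic reciprocity gives (5|51) = (51|5). Reduce: 51 ≡ 1 (mod 5). Now have (1|5).
(1|5) = 1. Collecting the sign factors: 1.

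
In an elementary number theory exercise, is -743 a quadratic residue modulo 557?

no

Pull out -1: (-743|557) = (-1|557)·(743|557). Since 557 ≡ 1 (mod 4), (-1|557) = +1. Now have (743|557).
Reduce the numerator: 743 ≡ 186 (mod 557), so (743|557) = (186|557).
Factor out 2: 186 = 2·93. Since 557 ≡ 5 (mod 8), (2|557) = -1. Now have -(93|557).
93 ≡ 1 (mod 4), so quadratic reciprocity gives (93|557) = (557|93). Reduce: 557 ≡ 92 (mod 93). Now have -(92|93).
Factor out 2: 92 = 2^2·23. Since 93 ≡ 5 (mod 8), (2|93) = -1, and (2|93)^2 = +1. Now have -(23|93).
93 ≡ 1 (mod 4), so quadratic reciprocity gives (23|93) = (93|23). Reduce: 93 ≡ 1 (mod 23). Now have -(1|23).
(1|23) = 1. Collecting the sign factors: -1.
The Legendre symbol is -1, so x^2 ≡ -743 (mod 557) has no solution.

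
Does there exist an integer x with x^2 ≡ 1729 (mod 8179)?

yes

1729 ≡ 1 (mod 4), so quadratic reciprocity gives (1729/8179) = (8179/1729). Reduce: 8179 ≡ 1263 (mod 1729). Now have (1263/1729).
1729 ≡ 1 (mod 4), so quadratic reciprocity gives (1263/1729) = (1729/1263). Reduce: 1729 ≡ 466 (mod 1263). Now have (466/1263).
Factor out 2: 466 = 2·233. Since 1263 ≡ 7 (mod 8), (2/1263) = +1. Now have (233/1263).
233 ≡ 1 (mod 4), so quadratic reciprocity gives (233/1263) = (1263/233). Reduce: 1263 ≡ 98 (mod 233). Now have (98/233).
Factor out 2: 98 = 2·49. Since 233 ≡ 1 (mod 8), (2/233) = +1. Now have (49/233).
49 ≡ 1 (mod 4), so quadratic reciprocity gives (49/233) = (233/49). Reduce: 233 ≡ 37 (mod 49). Now have (37/49).
37 ≡ 1 (mod 4), so quadratic reciprocity gives (37/49) = (49/37). Reduce: 49 ≡ 12 (mod 37). Now have (12/37).
Factor out 2: 12 = 2^2·3. Since 37 ≡ 5 (mod 8), (2/37) = -1, and (2/37)^2 = +1. Now have (3/37).
37 ≡ 1 (mod 4), so quadratic reciprocity gives (3/37) = (37/3). Reduce: 37 ≡ 1 (mod 3). Now have (1/3).
(1/3) = 1. Collecting the sign factors: 1.
The Legendre symbol is 1, so x^2 ≡ 1729 (mod 8179) has solution.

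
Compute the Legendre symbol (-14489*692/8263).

-1

By multiplicativity, (-14489·692/8263) = (-14489/8263)·(692/8263).
First factor (-14489/8263):
Reduce the numerator: -14489 ≡ 2037 (mod 8263), so (-14489/8263) = (2037/8263).
2037 ≡ 1 (mod 4), so quadratic reciprocity gives (2037/8263) = (8263/2037). Reduce: 8263 ≡ 115 (mod 2037). Now have (115/2037).
2037 ≡ 1 (mod 4), so quadratic reciprocity gives (115/2037) = (2037/115). Reduce: 2037 ≡ 82 (mod 115). Now have (82/115).
Factor out 2: 82 = 2·41. Since 115 ≡ 3 (mod 8), (2/115) = -1. Now have -(41/115).
41 ≡ 1 (mod 4), so quadratic reciprocity gives (41/115) = (115/41). Reduce: 115 ≡ 33 (mod 41). Now have -(33/41).
33 ≡ 1 (mod 4), so quadratic reciprocity gives (33/41) = (41/33). Reduce: 41 ≡ 8 (mod 33). Now have -(8/33).
Factor out 2: 8 = 2^3. Since 33 ≡ 1 (mod 8), (2/33) = +1, and (2/33)^3 = +1. Now have -(1/33).
(1/33) = 1. Collecting the sign factors: -1.
Second factor (692/8263):
Factor out 2: 692 = 2^2·173. Since 8263 ≡ 7 (mod 8), (2/8263) = +1, and (2/8263)^2 = +1. Now have (173/8263).
173 ≡ 1 (mod 4), so quadratic reciprocity gives (173/8263) = (8263/173). Reduce: 8263 ≡ 132 (mod 173). Now have (132/173).
Factor out 2: 132 = 2^2·33. Since 173 ≡ 5 (mod 8), (2/173) = -1, and (2/173)^2 = +1. Now have (33/173).
33 ≡ 1 (mod 4), so quadratic reciprocity gives (33/173) = (173/33). Reduce: 173 ≡ 8 (mod 33). Now have (8/33).
Factor out 2: 8 = 2^3. Since 33 ≡ 1 (mod 8), (2/33) = +1, and (2/33)^3 = +1. Now have (1/33).
(1/33) = 1. Collecting the sign factors: 1.
Product: (-1)·(1) = -1.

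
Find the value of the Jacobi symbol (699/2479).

Both 699 ≡ 3 and 2479 ≡ 3 (mod 4), so reciprocity gives (699/2479) = -(2479/699). Reduce: 2479 ≡ 382 (mod 699). Now have -(382/699).
Factor out 2: 382 = 2·191. Since 699 ≡ 3 (mod 8), (2/699) = -1. Now have (191/699).
Both 191 ≡ 3 and 699 ≡ 3 (mod 4), so reciprocity gives (191/699) = -(699/191). Reduce: 699 ≡ 126 (mod 191). Now have -(126/191).
Factor out 2: 126 = 2·63. Since 191 ≡ 7 (mod 8), (2/191) = +1. Now have -(63/191).
Both 63 ≡ 3 and 191 ≡ 3 (mod 4), so reciprocity gives (63/191) = -(191/63). Reduce: 191 ≡ 2 (mod 63). Now have (2/63).
Factor out 2: 2 = 2. Since 63 ≡ 7 (mod 8), (2/63) = +1. Now have (1/63).
(1/63) = 1. Collecting the sign factors: 1.

1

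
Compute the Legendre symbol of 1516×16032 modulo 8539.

-1

By multiplicativity, (1516·16032/8539) = (1516/8539)·(16032/8539).
First factor (1516/8539):
Factor out 2: 1516 = 2^2·379. Since 8539 ≡ 3 (mod 8), (2/8539) = -1, and (2/8539)^2 = +1. Now have (379/8539).
Both 379 ≡ 3 and 8539 ≡ 3 (mod 4), so reciprocity gives (379/8539) = -(8539/379). Reduce: 8539 ≡ 201 (mod 379). Now have -(201/379).
201 ≡ 1 (mod 4), so quadratic reciprocity gives (201/379) = (379/201). Reduce: 379 ≡ 178 (mod 201). Now have -(178/201).
Factor out 2: 178 = 2·89. Since 201 ≡ 1 (mod 8), (2/201) = +1. Now have -(89/201).
89 ≡ 1 (mod 4), so quadratic reciprocity gives (89/201) = (201/89). Reduce: 201 ≡ 23 (mod 89). Now have -(23/89).
89 ≡ 1 (mod 4), so quadratic reciprocity gives (23/89) = (89/23). Reduce: 89 ≡ 20 (mod 23). Now have -(20/23).
Factor out 2: 20 = 2^2·5. Since 23 ≡ 7 (mod 8), (2/23) = +1, and (2/23)^2 = +1. Now have -(5/23).
5 ≡ 1 (mod 4), so quadratic reciprocity gives (5/23) = (23/5). Reduce: 23 ≡ 3 (mod 5). Now have -(3/5).
5 ≡ 1 (mod 4), so quadratic reciprocity gives (3/5) = (5/3). Reduce: 5 ≡ 2 (mod 3). Now have -(2/3).
Factor out 2: 2 = 2. Since 3 ≡ 3 (mod 8), (2/3) = -1. Now have (1/3).
(1/3) = 1. Collecting the sign factors: 1.
Second factor (16032/8539):
Reduce the numerator: 16032 ≡ 7493 (mod 8539), so (16032/8539) = (7493/8539).
7493 ≡ 1 (mod 4), so quadratic reciprocity gives (7493/8539) = (8539/7493). Reduce: 8539 ≡ 1046 (mod 7493). Now have (1046/7493).
Factor out 2: 1046 = 2·523. Since 7493 ≡ 5 (mod 8), (2/7493) = -1. Now have -(523/7493).
7493 ≡ 1 (mod 4), so quadratic reciprocity gives (523/7493) = (7493/523). Reduce: 7493 ≡ 171 (mod 523). Now have -(171/523).
Both 171 ≡ 3 and 523 ≡ 3 (mod 4), so reciprocity gives (171/523) = -(523/171). Reduce: 523 ≡ 10 (mod 171). Now have (10/171).
Factor out 2: 10 = 2·5. Since 171 ≡ 3 (mod 8), (2/171) = -1. Now have -(5/171).
5 ≡ 1 (mod 4), so quadratic reciprocity gives (5/171) = (171/5). Reduce: 171 ≡ 1 (mod 5). Now have -(1/5).
(1/5) = 1. Collecting the sign factors: -1.
Product: (1)·(-1) = -1.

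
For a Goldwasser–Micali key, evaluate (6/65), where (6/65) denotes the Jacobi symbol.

Factor out 2: 6 = 2·3. Since 65 ≡ 1 (mod 8), (2/65) = +1. Now have (3/65).
65 ≡ 1 (mod 4), so quadratic reciprocity gives (3/65) = (65/3). Reduce: 65 ≡ 2 (mod 3). Now have (2/3).
Factor out 2: 2 = 2. Since 3 ≡ 3 (mod 8), (2/3) = -1. Now have -(1/3).
(1/3) = 1. Collecting the sign factors: -1.

-1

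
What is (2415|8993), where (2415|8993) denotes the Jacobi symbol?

0

8993 ≡ 1 (mod 4), so quadratic reciprocity gives (2415|8993) = (8993|2415). Reduce: 8993 ≡ 1748 (mod 2415). Now have (1748|2415).
Factor out 2: 1748 = 2^2·437. Since 2415 ≡ 7 (mod 8), (2|2415) = +1, and (2|2415)^2 = +1. Now have (437|2415).
437 ≡ 1 (mod 4), so quadratic reciprocity gives (437|2415) = (2415|437). Reduce: 2415 ≡ 230 (mod 437). Now have (230|437).
Factor out 2: 230 = 2·115. Since 437 ≡ 5 (mod 8), (2|437) = -1. Now have -(115|437).
437 ≡ 1 (mod 4), so quadratic reciprocity gives (115|437) = (437|115). Reduce: 437 ≡ 92 (mod 115). Now have -(92|115).
Factor out 2: 92 = 2^2·23. Since 115 ≡ 3 (mod 8), (2|115) = -1, and (2|115)^2 = +1. Now have -(23|115).
Both 23 ≡ 3 and 115 ≡ 3 (mod 4), so reciprocity gives (23|115) = -(115|23). Reduce: 115 ≡ 0 (mod 23). Now have (0|23).
The numerator is now 0 with denominator 23 > 1: the symbol is 0.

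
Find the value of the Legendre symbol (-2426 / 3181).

(-2426 / 3181)
  = (755 / 3181)    [-2426 ≡ 755 mod 3181]
  = (3181 / 755)    [QR: 3181 ≡ 1 mod 4, sign kept]
  = (161 / 755)    [3181 ≡ 161 mod 755]
  = (755 / 161)    [QR: 161 ≡ 1 mod 4, sign kept]
  = (111 / 161)    [755 ≡ 111 mod 161]
  = (161 / 111)    [QR: 161 ≡ 1 mod 4, sign kept]
  = (50 / 111)    [161 ≡ 50 mod 111]
  = (25 / 111)    [111 ≡ 7 mod 8 ⇒ (2 / 111) = +1]
  = (111 / 25)    [QR: 25 ≡ 1 mod 4, sign kept]
  = (11 / 25)    [111 ≡ 11 mod 25]
  = (25 / 11)    [QR: 25 ≡ 1 mod 4, sign kept]
  = (3 / 11)    [25 ≡ 3 mod 11]
  = -(11 / 3)    [QR: both ≡ 3 mod 4, sign flips]
  = -(2 / 3)    [11 ≡ 2 mod 3]
  = (1 / 3)    [3 ≡ 3 mod 8 ⇒ (2 / 3) = -1]
  = 1    [(1 / 3) = 1]

1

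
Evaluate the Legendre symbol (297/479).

1

(297/479)
  = (479/297)    [QR: 297 ≡ 1 mod 4, sign kept]
  = (182/297)    [479 ≡ 182 mod 297]
  = (91/297)    [297 ≡ 1 mod 8 ⇒ (2/297) = +1]
  = (297/91)    [QR: 297 ≡ 1 mod 4, sign kept]
  = (24/91)    [297 ≡ 24 mod 91]
  = -(3/91)    [91 ≡ 3 mod 8 ⇒ (2/91)^3 = -1]
  = (91/3)    [QR: both ≡ 3 mod 4, sign flips]
  = (1/3)    [91 ≡ 1 mod 3]
  = 1    [(1/3) = 1]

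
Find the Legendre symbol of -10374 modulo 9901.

(-10374|9901)
  = (9428|9901)    [-10374 ≡ 9428 mod 9901]
  = (2357|9901)    [9901 ≡ 5 mod 8 ⇒ (2|9901)^2 = +1]
  = (9901|2357)    [QR: 2357 ≡ 1 mod 4, sign kept]
  = (473|2357)    [9901 ≡ 473 mod 2357]
  = (2357|473)    [QR: 473 ≡ 1 mod 4, sign kept]
  = (465|473)    [2357 ≡ 465 mod 473]
  = (473|465)    [QR: 465 ≡ 1 mod 4, sign kept]
  = (8|465)    [473 ≡ 8 mod 465]
  = (1|465)    [465 ≡ 1 mod 8 ⇒ (2|465)^3 = +1]
  = 1    [(1|465) = 1]

1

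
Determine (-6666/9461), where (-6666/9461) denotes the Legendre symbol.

Pull out -1: (-6666/9461) = (-1/9461)·(6666/9461). Since 9461 ≡ 1 (mod 4), (-1/9461) = +1. Now have (6666/9461).
Factor out 2: 6666 = 2·3333. Since 9461 ≡ 5 (mod 8), (2/9461) = -1. Now have -(3333/9461).
3333 ≡ 1 (mod 4), so quadratic reciprocity gives (3333/9461) = (9461/3333). Reduce: 9461 ≡ 2795 (mod 3333). Now have -(2795/3333).
3333 ≡ 1 (mod 4), so quadratic reciprocity gives (2795/3333) = (3333/2795). Reduce: 3333 ≡ 538 (mod 2795). Now have -(538/2795).
Factor out 2: 538 = 2·269. Since 2795 ≡ 3 (mod 8), (2/2795) = -1. Now have (269/2795).
269 ≡ 1 (mod 4), so quadratic reciprocity gives (269/2795) = (2795/269). Reduce: 2795 ≡ 105 (mod 269). Now have (105/269).
105 ≡ 1 (mod 4), so quadratic reciprocity gives (105/269) = (269/105). Reduce: 269 ≡ 59 (mod 105). Now have (59/105).
105 ≡ 1 (mod 4), so quadratic reciprocity gives (59/105) = (105/59). Reduce: 105 ≡ 46 (mod 59). Now have (46/59).
Factor out 2: 46 = 2·23. Since 59 ≡ 3 (mod 8), (2/59) = -1. Now have -(23/59).
Both 23 ≡ 3 and 59 ≡ 3 (mod 4), so reciprocity gives (23/59) = -(59/23). Reduce: 59 ≡ 13 (mod 23). Now have (13/23).
13 ≡ 1 (mod 4), so quadratic reciprocity gives (13/23) = (23/13). Reduce: 23 ≡ 10 (mod 13). Now have (10/13).
Factor out 2: 10 = 2·5. Since 13 ≡ 5 (mod 8), (2/13) = -1. Now have -(5/13).
5 ≡ 1 (mod 4), so quadratic reciprocity gives (5/13) = (13/5). Reduce: 13 ≡ 3 (mod 5). Now have -(3/5).
5 ≡ 1 (mod 4), so quadratic reciprocity gives (3/5) = (5/3). Reduce: 5 ≡ 2 (mod 3). Now have -(2/3).
Factor out 2: 2 = 2. Since 3 ≡ 3 (mod 8), (2/3) = -1. Now have (1/3).
(1/3) = 1. Collecting the sign factors: 1.

1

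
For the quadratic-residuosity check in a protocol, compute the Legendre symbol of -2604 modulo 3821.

(-2604/3821)
  = (1217/3821)    [-2604 ≡ 1217 mod 3821]
  = (3821/1217)    [QR: 1217 ≡ 1 mod 4, sign kept]
  = (170/1217)    [3821 ≡ 170 mod 1217]
  = (85/1217)    [1217 ≡ 1 mod 8 ⇒ (2/1217) = +1]
  = (1217/85)    [QR: 85 ≡ 1 mod 4, sign kept]
  = (27/85)    [1217 ≡ 27 mod 85]
  = (85/27)    [QR: 85 ≡ 1 mod 4, sign kept]
  = (4/27)    [85 ≡ 4 mod 27]
  = (1/27)    [27 ≡ 3 mod 8 ⇒ (2/27)^2 = +1]
  = 1    [(1/27) = 1]

1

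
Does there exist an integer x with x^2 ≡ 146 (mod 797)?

no

(146/797)
  = -(73/797)    [797 ≡ 5 mod 8 ⇒ (2/797) = -1]
  = -(797/73)    [QR: 73 ≡ 1 mod 4, sign kept]
  = -(67/73)    [797 ≡ 67 mod 73]
  = -(73/67)    [QR: 73 ≡ 1 mod 4, sign kept]
  = -(6/67)    [73 ≡ 6 mod 67]
  = (3/67)    [67 ≡ 3 mod 8 ⇒ (2/67) = -1]
  = -(67/3)    [QR: both ≡ 3 mod 4, sign flips]
  = -(1/3)    [67 ≡ 1 mod 3]
  = -1    [(1/3) = 1]
(146/797) = -1, and 797 is prime, so 146 is not a quadratic residue mod 797.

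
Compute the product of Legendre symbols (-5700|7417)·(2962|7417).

By multiplicativity, (-5700·2962|7417) = (-5700|7417)·(2962|7417).
First factor (-5700|7417):
(-5700|7417)
  = (5700|7417)    [7417 ≡ 1 mod 4 ⇒ (-1|7417) = +1]
  = (1425|7417)    [7417 ≡ 1 mod 8 ⇒ (2|7417)^2 = +1]
  = (7417|1425)    [QR: 1425 ≡ 1 mod 4, sign kept]
  = (292|1425)    [7417 ≡ 292 mod 1425]
  = (73|1425)    [1425 ≡ 1 mod 8 ⇒ (2|1425)^2 = +1]
  = (1425|73)    [QR: 73 ≡ 1 mod 4, sign kept]
  = (38|73)    [1425 ≡ 38 mod 73]
  = (19|73)    [73 ≡ 1 mod 8 ⇒ (2|73) = +1]
  = (73|19)    [QR: 73 ≡ 1 mod 4, sign kept]
  = (16|19)    [73 ≡ 16 mod 19]
  = (1|19)    [19 ≡ 3 mod 8 ⇒ (2|19)^4 = +1]
  = 1    [(1|19) = 1]
Second factor (2962|7417):
(2962|7417)
  = (1481|7417)    [7417 ≡ 1 mod 8 ⇒ (2|7417) = +1]
  = (7417|1481)    [QR: 1481 ≡ 1 mod 4, sign kept]
  = (12|1481)    [7417 ≡ 12 mod 1481]
  = (3|1481)    [1481 ≡ 1 mod 8 ⇒ (2|1481)^2 = +1]
  = (1481|3)    [QR: 1481 ≡ 1 mod 4, sign kept]
  = (2|3)    [1481 ≡ 2 mod 3]
  = -(1|3)    [3 ≡ 3 mod 8 ⇒ (2|3) = -1]
  = -1    [(1|3) = 1]
Product: (1)·(-1) = -1.

-1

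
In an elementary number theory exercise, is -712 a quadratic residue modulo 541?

Reduce the numerator: -712 ≡ 370 (mod 541), so (-712/541) = (370/541).
Factor out 2: 370 = 2·185. Since 541 ≡ 5 (mod 8), (2/541) = -1. Now have -(185/541).
185 ≡ 1 (mod 4), so quadratic reciprocity gives (185/541) = (541/185). Reduce: 541 ≡ 171 (mod 185). Now have -(171/185).
185 ≡ 1 (mod 4), so quadratic reciprocity gives (171/185) = (185/171). Reduce: 185 ≡ 14 (mod 171). Now have -(14/171).
Factor out 2: 14 = 2·7. Since 171 ≡ 3 (mod 8), (2/171) = -1. Now have (7/171).
Both 7 ≡ 3 and 171 ≡ 3 (mod 4), so reciprocity gives (7/171) = -(171/7). Reduce: 171 ≡ 3 (mod 7). Now have -(3/7).
Both 3 ≡ 3 and 7 ≡ 3 (mod 4), so reciprocity gives (3/7) = -(7/3). Reduce: 7 ≡ 1 (mod 3). Now have (1/3).
(1/3) = 1. Collecting the sign factors: 1.
(-712/541) = 1, and 541 is prime, so -712 is a quadratic residue mod 541.

yes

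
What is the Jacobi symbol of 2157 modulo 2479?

-1

(2157 / 2479)
  = (2479 / 2157)    [QR: 2157 ≡ 1 mod 4, sign kept]
  = (322 / 2157)    [2479 ≡ 322 mod 2157]
  = -(161 / 2157)    [2157 ≡ 5 mod 8 ⇒ (2 / 2157) = -1]
  = -(2157 / 161)    [QR: 161 ≡ 1 mod 4, sign kept]
  = -(64 / 161)    [2157 ≡ 64 mod 161]
  = -(1 / 161)    [161 ≡ 1 mod 8 ⇒ (2 / 161)^6 = +1]
  = -1    [(1 / 161) = 1]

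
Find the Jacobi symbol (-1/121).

Pull out -1: (-1/121) = (-1/121)·(1/121). Since 121 ≡ 1 (mod 4), (-1/121) = +1. Now have (1/121).
(1/121) = 1. Collecting the sign factors: 1.

1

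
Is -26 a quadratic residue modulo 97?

(-26/97)
  = (71/97)    [-26 ≡ 71 mod 97]
  = (97/71)    [QR: 97 ≡ 1 mod 4, sign kept]
  = (26/71)    [97 ≡ 26 mod 71]
  = (13/71)    [71 ≡ 7 mod 8 ⇒ (2/71) = +1]
  = (71/13)    [QR: 13 ≡ 1 mod 4, sign kept]
  = (6/13)    [71 ≡ 6 mod 13]
  = -(3/13)    [13 ≡ 5 mod 8 ⇒ (2/13) = -1]
  = -(13/3)    [QR: 13 ≡ 1 mod 4, sign kept]
  = -(1/3)    [13 ≡ 1 mod 3]
  = -1    [(1/3) = 1]
The Legendre symbol is -1, so x^2 ≡ -26 (mod 97) has no solution.

no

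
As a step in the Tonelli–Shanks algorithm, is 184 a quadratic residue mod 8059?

Factor out 2: 184 = 2^3·23. Since 8059 ≡ 3 (mod 8), (2|8059) = -1, and (2|8059)^3 = -1. Now have -(23|8059).
Both 23 ≡ 3 and 8059 ≡ 3 (mod 4), so reciprocity gives (23|8059) = -(8059|23). Reduce: 8059 ≡ 9 (mod 23). Now have (9|23).
9 ≡ 1 (mod 4), so quadratic reciprocity gives (9|23) = (23|9). Reduce: 23 ≡ 5 (mod 9). Now have (5|9).
5 ≡ 1 (mod 4), so quadratic reciprocity gives (5|9) = (9|5). Reduce: 9 ≡ 4 (mod 5). Now have (4|5).
Factor out 2: 4 = 2^2. Since 5 ≡ 5 (mod 8), (2|5) = -1, and (2|5)^2 = +1. Now have (1|5).
(1|5) = 1. Collecting the sign factors: 1.
The Legendre symbol is 1, so x^2 ≡ 184 (mod 8059) has solution.

yes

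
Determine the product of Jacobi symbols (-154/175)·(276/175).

By multiplicativity, (-154·276/175) = (-154/175)·(276/175).
First factor (-154/175):
Pull out -1: (-154/175) = (-1/175)·(154/175). Since 175 ≡ 3 (mod 4), (-1/175) = -1. Now have -(154/175).
Factor out 2: 154 = 2·77. Since 175 ≡ 7 (mod 8), (2/175) = +1. Now have -(77/175).
77 ≡ 1 (mod 4), so quadratic reciprocity gives (77/175) = (175/77). Reduce: 175 ≡ 21 (mod 77). Now have -(21/77).
21 ≡ 1 (mod 4), so quadratic reciprocity gives (21/77) = (77/21). Reduce: 77 ≡ 14 (mod 21). Now have -(14/21).
Factor out 2: 14 = 2·7. Since 21 ≡ 5 (mod 8), (2/21) = -1. Now have (7/21).
21 ≡ 1 (mod 4), so quadratic reciprocity gives (7/21) = (21/7). Reduce: 21 ≡ 0 (mod 7). Now have (0/7).
The numerator is now 0 with denominator 7 > 1: the symbol is 0.
Second factor (276/175):
Reduce the numerator: 276 ≡ 101 (mod 175), so (276/175) = (101/175).
101 ≡ 1 (mod 4), so quadratic reciprocity gives (101/175) = (175/101). Reduce: 175 ≡ 74 (mod 101). Now have (74/101).
Factor out 2: 74 = 2·37. Since 101 ≡ 5 (mod 8), (2/101) = -1. Now have -(37/101).
37 ≡ 1 (mod 4), so quadratic reciprocity gives (37/101) = (101/37). Reduce: 101 ≡ 27 (mod 37). Now have -(27/37).
37 ≡ 1 (mod 4), so quadratic reciprocity gives (27/37) = (37/27). Reduce: 37 ≡ 10 (mod 27). Now have -(10/27).
Factor out 2: 10 = 2·5. Since 27 ≡ 3 (mod 8), (2/27) = -1. Now have (5/27).
5 ≡ 1 (mod 4), so quadratic reciprocity gives (5/27) = (27/5). Reduce: 27 ≡ 2 (mod 5). Now have (2/5).
Factor out 2: 2 = 2. Since 5 ≡ 5 (mod 8), (2/5) = -1. Now have -(1/5).
(1/5) = 1. Collecting the sign factors: -1.
Product: (0)·(-1) = 0.

0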